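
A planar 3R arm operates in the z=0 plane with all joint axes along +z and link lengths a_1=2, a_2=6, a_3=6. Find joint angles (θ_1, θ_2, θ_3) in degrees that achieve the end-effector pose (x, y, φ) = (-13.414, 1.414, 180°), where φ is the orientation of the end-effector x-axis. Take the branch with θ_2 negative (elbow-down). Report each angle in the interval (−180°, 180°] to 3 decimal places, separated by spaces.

wrist centre = target − a_3·(cos φ, sin φ) = (-7.4140, 1.4140)
cos θ_2 = (56.9668−2²−6²)/(2·2·6) = 0.7069; θ_2 = -45.0127° (elbow-down)
β = atan2(1.4140,-7.4140) = 169.2022°; ψ = atan2(-4.2436,6.2417) = -34.2109°
θ_1 = β − ψ = 203.4131°
θ_3 = φ − θ_1 − θ_2 = 21.5997° (wrapped to (-180°,180°])

-156.587 -45.013 21.600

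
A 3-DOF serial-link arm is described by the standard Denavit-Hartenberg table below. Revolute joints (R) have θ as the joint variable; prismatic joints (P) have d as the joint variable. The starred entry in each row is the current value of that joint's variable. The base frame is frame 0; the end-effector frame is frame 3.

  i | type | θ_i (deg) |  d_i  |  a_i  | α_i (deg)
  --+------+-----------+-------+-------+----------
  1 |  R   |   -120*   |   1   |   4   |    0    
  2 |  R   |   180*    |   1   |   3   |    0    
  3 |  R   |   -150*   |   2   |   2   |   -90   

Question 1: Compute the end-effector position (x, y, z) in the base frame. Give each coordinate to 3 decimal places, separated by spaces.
-0.500 -2.866 4.000

after link 1: o_1 = (-2.0000, -3.4641, 1.0000)
after link 2: o_2 = (-0.5000, -0.8660, 2.0000)
after link 3: o_3 = (-0.5000, -2.8660, 4.0000)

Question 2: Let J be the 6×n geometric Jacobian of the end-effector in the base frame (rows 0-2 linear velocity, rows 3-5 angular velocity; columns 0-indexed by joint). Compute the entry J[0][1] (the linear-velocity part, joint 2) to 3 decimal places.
axis z_1 = (0.0000,0.0000,1.0000); lever o_n−o_1 = (1.5000,0.5981,3.0000)
cross product → J_v[:, 1] = (-0.5981,1.5000,0.0000)
J_ω[:, 1] = z_1
entry J[0][1] = -0.5981

-0.598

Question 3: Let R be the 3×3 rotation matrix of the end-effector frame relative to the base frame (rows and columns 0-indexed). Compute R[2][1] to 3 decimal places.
End-effector y-axis (col 1 of R) = (0.0000,0.0000,-1.0000)
R[2][1] = -1.0000

-1.000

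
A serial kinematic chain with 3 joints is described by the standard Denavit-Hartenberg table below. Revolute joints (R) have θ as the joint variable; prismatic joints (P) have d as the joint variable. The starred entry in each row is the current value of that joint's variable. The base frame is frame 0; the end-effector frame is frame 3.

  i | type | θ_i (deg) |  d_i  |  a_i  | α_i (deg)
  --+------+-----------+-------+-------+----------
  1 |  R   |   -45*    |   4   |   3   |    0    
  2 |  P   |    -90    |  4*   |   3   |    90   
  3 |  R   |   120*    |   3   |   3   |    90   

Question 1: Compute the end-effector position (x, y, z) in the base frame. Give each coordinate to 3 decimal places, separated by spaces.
-1.061 -1.061 10.598

after link 1: o_1 = (2.1213, -2.1213, 4.0000)
after link 2: o_2 = (0.0000, -4.2426, 8.0000)
after link 3: o_3 = (-1.0607, -1.0607, 10.5981)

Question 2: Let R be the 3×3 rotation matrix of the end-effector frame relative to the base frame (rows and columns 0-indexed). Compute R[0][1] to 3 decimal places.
End-effector y-axis (col 1 of R) = (-0.7071,0.7071,0.0000)
R[0][1] = -0.7071

-0.707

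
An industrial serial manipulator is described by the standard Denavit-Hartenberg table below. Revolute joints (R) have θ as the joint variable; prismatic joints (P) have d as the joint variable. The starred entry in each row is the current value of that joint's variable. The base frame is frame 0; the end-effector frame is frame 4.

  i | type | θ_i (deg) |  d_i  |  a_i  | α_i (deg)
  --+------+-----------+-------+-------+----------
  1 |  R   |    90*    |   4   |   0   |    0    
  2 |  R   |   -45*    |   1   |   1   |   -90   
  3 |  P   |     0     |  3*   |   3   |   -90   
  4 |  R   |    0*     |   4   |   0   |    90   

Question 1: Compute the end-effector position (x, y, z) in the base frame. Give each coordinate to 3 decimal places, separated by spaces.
after link 1: o_1 = (0.0000, 0.0000, 4.0000)
after link 2: o_2 = (0.7071, 0.7071, 5.0000)
after link 3: o_3 = (0.7071, 4.9497, 5.0000)
after link 4: o_4 = (0.7071, 4.9497, 1.0000)

0.707 4.950 1.000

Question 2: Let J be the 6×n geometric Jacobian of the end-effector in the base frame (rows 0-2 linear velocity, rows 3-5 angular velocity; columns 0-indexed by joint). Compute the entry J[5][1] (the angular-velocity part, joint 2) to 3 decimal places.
1.000

axis z_1 = (0.0000,0.0000,1.0000); lever o_n−o_1 = (0.7071,4.9497,-3.0000)
cross product → J_v[:, 1] = (-4.9497,0.7071,0.0000)
J_ω[:, 1] = z_1
entry J[5][1] = 1.0000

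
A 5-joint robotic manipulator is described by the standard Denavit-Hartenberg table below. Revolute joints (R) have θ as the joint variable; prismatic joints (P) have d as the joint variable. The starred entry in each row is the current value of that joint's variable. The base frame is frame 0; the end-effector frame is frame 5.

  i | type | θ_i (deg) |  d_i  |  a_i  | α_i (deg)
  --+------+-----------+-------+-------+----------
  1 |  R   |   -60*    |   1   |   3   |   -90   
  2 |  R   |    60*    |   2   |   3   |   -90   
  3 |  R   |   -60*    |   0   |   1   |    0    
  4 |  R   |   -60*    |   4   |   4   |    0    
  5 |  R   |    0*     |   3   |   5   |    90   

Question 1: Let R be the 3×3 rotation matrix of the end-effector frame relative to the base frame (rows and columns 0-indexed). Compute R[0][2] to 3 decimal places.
-0.650

End-effector z-axis (col 2 of R) = (-0.6495,0.1250,0.7500)
R[0][2] = -0.6495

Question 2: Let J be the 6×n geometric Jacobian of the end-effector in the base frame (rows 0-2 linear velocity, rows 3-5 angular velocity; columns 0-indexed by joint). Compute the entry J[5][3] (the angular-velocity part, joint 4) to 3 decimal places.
axis z_3 = (-0.4330,0.7500,-0.5000); lever o_n−o_3 = (2.5939,11.0957,0.3971)
cross product → J_v[:, 3] = (5.8457,-1.1250,-6.7500)
J_ω[:, 3] = z_3
entry J[5][3] = -0.5000

-0.500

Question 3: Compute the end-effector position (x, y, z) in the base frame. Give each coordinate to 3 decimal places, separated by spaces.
7.451 8.415 -1.634

after link 1: o_1 = (1.5000, -2.5981, 1.0000)
after link 2: o_2 = (3.9821, -2.8971, -1.5981)
after link 3: o_3 = (4.8571, -2.6806, -2.0311)
after link 4: o_4 = (5.6250, 2.9175, -2.2990)
after link 5: o_5 = (7.4510, 8.4151, -1.6340)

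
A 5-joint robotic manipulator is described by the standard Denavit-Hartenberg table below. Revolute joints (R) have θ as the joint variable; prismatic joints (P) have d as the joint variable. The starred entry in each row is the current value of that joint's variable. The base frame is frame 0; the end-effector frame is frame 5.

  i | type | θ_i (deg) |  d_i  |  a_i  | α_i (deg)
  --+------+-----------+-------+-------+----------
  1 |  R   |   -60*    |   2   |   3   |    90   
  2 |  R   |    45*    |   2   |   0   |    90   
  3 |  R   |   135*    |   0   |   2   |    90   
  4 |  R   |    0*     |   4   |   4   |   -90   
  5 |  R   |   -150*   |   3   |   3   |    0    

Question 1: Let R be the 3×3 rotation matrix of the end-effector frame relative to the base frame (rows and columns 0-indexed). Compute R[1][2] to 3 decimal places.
End-effector z-axis (col 2 of R) = (0.3536,-0.6124,-0.7071)
R[1][2] = -0.6124

-0.612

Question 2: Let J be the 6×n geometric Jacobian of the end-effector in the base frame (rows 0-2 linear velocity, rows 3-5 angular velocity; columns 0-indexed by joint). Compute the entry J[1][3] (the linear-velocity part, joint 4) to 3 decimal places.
-1.097

axis z_3 = (-0.3624,-0.7866,0.5000); lever o_n−o_3 = (-2.1414,-6.0518,-0.0723)
cross product → J_v[:, 3] = (3.0828,-1.0969,0.5087)
J_ω[:, 3] = z_3
entry J[1][3] = -1.0969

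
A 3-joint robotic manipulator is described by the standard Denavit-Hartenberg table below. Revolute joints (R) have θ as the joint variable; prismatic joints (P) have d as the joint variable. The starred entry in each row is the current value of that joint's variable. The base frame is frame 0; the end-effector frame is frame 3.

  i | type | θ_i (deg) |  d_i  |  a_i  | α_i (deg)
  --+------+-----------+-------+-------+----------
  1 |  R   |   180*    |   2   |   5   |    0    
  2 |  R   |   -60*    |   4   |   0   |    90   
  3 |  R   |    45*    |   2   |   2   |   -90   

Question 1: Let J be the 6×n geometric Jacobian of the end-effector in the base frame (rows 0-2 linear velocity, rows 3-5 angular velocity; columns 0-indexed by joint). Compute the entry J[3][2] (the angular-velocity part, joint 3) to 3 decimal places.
0.866

axis z_2 = (0.8660,0.5000,0.0000); lever o_n−o_2 = (1.0249,2.2247,1.4142)
cross product → J_v[:, 2] = (0.7071,-1.2247,1.4142)
J_ω[:, 2] = z_2
entry J[3][2] = 0.8660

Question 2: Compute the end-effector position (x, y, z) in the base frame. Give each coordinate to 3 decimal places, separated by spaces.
after link 1: o_1 = (-5.0000, 0.0000, 2.0000)
after link 2: o_2 = (-5.0000, 0.0000, 6.0000)
after link 3: o_3 = (-3.9751, 2.2247, 7.4142)

-3.975 2.225 7.414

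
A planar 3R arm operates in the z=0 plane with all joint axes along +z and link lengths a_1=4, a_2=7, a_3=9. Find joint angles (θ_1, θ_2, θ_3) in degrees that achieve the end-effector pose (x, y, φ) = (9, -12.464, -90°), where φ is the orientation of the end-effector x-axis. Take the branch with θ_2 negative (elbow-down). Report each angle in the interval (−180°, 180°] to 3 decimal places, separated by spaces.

17.898 -60.001 -47.897

wrist centre = target − a_3·(cos φ, sin φ) = (9.0000, -3.4640)
cos θ_2 = (92.9993−4²−7²)/(2·4·7) = 0.5000; θ_2 = -60.0008° (elbow-down)
β = atan2(-3.4640,9.0000) = -21.0512°; ψ = atan2(-6.0622,7.4999) = -38.9488°
θ_1 = β − ψ = 17.8977°
θ_3 = φ − θ_1 − θ_2 = -47.8968° (wrapped to (-180°,180°])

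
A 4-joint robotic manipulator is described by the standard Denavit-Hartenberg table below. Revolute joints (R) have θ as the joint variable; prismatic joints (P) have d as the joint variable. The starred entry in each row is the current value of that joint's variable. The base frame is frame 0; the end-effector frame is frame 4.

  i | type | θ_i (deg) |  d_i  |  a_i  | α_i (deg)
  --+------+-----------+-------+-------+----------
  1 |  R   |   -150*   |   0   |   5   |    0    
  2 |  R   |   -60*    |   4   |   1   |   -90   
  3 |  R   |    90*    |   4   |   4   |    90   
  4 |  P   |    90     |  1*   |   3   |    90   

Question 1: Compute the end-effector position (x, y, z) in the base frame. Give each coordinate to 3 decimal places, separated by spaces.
after link 1: o_1 = (-4.3301, -2.5000, 0.0000)
after link 2: o_2 = (-5.1962, -2.0000, 4.0000)
after link 3: o_3 = (-7.1962, -5.4641, 0.0000)
after link 4: o_4 = (-9.5622, -7.5622, 0.0000)

-9.562 -7.562 0.000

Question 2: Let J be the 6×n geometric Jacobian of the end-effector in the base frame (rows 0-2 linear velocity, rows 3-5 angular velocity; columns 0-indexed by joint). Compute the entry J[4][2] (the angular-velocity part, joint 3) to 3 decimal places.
-0.866

axis z_2 = (-0.5000,-0.8660,0.0000); lever o_n−o_2 = (-4.3660,-5.5622,-4.0000)
cross product → J_v[:, 2] = (3.4641,-2.0000,-1.0000)
J_ω[:, 2] = z_2
entry J[4][2] = -0.8660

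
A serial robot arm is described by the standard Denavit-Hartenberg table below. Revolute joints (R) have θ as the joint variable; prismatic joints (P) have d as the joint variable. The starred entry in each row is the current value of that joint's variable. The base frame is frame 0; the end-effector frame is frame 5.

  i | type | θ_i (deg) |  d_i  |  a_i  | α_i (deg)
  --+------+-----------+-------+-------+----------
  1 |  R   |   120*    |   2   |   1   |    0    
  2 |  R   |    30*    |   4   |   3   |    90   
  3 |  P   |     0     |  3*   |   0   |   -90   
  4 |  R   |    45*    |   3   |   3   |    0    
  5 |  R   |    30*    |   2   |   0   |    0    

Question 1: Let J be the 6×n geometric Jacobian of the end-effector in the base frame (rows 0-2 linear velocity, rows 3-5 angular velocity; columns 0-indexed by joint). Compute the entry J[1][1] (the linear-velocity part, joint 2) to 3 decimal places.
axis z_1 = (0.0000,0.0000,1.0000); lever o_n−o_1 = (-3.9959,3.3216,9.0000)
cross product → J_v[:, 1] = (-3.3216,-3.9959,0.0000)
J_ω[:, 1] = z_1
entry J[1][1] = -3.9959

-3.996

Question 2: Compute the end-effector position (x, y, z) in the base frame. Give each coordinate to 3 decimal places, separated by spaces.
-4.496 4.188 11.000

after link 1: o_1 = (-0.5000, 0.8660, 2.0000)
after link 2: o_2 = (-3.0981, 2.3660, 6.0000)
after link 3: o_3 = (-1.5981, 4.9641, 6.0000)
after link 4: o_4 = (-4.4959, 4.1876, 9.0000)
after link 5: o_5 = (-4.4959, 4.1876, 11.0000)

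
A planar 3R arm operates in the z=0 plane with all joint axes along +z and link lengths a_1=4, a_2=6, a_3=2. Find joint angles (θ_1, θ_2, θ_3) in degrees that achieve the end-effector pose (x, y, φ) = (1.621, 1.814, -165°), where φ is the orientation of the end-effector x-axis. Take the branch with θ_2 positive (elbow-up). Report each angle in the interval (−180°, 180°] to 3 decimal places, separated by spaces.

wrist centre = target − a_3·(cos φ, sin φ) = (3.5529, 2.3316)
cos θ_2 = (18.0593−4²−6²)/(2·4·6) = -0.7071; θ_2 = 134.9993° (elbow-up)
β = atan2(2.3316,3.5529) = 33.2758°; ψ = atan2(4.2427,-0.2426) = 93.2725°
θ_1 = β − ψ = -59.9967°
θ_3 = φ − θ_1 − θ_2 = 119.9974° (wrapped to (-180°,180°])

-59.997 134.999 119.997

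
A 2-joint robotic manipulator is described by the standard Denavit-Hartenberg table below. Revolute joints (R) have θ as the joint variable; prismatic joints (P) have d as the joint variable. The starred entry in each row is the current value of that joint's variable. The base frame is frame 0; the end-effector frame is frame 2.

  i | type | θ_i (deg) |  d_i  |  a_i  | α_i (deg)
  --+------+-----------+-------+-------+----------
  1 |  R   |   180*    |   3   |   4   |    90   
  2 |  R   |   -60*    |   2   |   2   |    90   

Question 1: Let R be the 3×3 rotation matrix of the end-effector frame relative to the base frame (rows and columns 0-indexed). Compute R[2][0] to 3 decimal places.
-0.866

End-effector x-axis (col 0 of R) = (-0.5000,0.0000,-0.8660)
R[2][0] = -0.8660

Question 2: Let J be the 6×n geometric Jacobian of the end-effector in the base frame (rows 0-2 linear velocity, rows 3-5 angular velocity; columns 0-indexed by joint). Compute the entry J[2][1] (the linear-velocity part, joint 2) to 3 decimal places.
axis z_1 = (0.0000,1.0000,0.0000); lever o_n−o_1 = (-1.0000,2.0000,-1.7321)
cross product → J_v[:, 1] = (-1.7321,0.0000,1.0000)
J_ω[:, 1] = z_1
entry J[2][1] = 1.0000

1.000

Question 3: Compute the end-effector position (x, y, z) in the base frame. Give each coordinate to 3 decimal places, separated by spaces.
-5.000 2.000 1.268

after link 1: o_1 = (-4.0000, 0.0000, 3.0000)
after link 2: o_2 = (-5.0000, 2.0000, 1.2679)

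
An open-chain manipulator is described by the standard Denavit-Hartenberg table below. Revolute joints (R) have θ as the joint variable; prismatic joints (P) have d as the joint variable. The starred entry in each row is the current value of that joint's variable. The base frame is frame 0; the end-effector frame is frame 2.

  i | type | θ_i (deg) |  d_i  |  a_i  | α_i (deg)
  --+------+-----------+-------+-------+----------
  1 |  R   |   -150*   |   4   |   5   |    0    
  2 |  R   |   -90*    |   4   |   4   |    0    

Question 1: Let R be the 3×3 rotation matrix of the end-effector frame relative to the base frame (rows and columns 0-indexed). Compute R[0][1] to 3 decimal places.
-0.866

End-effector y-axis (col 1 of R) = (-0.8660,-0.5000,0.0000)
R[0][1] = -0.8660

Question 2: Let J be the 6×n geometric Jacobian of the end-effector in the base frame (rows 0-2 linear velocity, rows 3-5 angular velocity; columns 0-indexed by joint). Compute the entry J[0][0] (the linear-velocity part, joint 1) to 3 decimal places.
axis z_0 = ẑ; lever o_n−o_0 = (-6.3301,0.9641,8.0000)
cross product → J_v[:, 0] = (-0.9641,-6.3301,0.0000)
J_ω[:, 0] = z_0
entry J[0][0] = -0.9641

-0.964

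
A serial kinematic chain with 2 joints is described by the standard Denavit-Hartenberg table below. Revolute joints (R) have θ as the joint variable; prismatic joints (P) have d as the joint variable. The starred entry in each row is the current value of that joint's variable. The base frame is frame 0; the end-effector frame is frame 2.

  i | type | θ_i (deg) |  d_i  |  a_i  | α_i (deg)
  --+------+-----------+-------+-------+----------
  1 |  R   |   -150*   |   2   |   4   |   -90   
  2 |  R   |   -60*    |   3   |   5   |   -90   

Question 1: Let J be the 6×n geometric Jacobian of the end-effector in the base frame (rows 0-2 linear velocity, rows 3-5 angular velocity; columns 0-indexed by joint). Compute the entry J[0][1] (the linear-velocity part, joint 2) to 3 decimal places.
axis z_1 = (0.5000,-0.8660,0.0000); lever o_n−o_1 = (-0.6651,-3.8481,4.3301)
cross product → J_v[:, 1] = (-3.7500,-2.1651,-2.5000)
J_ω[:, 1] = z_1
entry J[0][1] = -3.7500

-3.750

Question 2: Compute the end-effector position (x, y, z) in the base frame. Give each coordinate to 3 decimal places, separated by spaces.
-4.129 -5.848 6.330

after link 1: o_1 = (-3.4641, -2.0000, 2.0000)
after link 2: o_2 = (-4.1292, -5.8481, 6.3301)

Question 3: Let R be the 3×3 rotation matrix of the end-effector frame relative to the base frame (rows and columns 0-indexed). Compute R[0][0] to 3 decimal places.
-0.433

End-effector x-axis (col 0 of R) = (-0.4330,-0.2500,0.8660)
R[0][0] = -0.4330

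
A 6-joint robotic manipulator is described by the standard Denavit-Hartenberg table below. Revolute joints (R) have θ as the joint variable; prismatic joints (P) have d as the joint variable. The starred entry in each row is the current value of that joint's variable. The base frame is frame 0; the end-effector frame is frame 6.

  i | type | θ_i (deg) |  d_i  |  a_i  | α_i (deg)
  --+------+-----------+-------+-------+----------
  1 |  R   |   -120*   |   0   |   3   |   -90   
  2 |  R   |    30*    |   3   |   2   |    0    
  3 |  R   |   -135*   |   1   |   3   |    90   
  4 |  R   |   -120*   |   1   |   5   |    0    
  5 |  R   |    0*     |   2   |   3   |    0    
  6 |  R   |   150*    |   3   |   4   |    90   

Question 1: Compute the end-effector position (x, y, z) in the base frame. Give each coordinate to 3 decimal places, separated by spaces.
after link 1: o_1 = (-1.5000, -2.5981, 0.0000)
after link 2: o_2 = (0.2321, -5.5981, -1.0000)
after link 3: o_3 = (1.4863, -5.4256, 1.8978)
after link 4: o_4 = (-2.1043, -2.9844, -0.7759)
after link 5: o_5 = (-3.5824, -0.3486, -2.7424)
after link 6: o_6 = (0.0468, 1.9374, -0.1728)

0.047 1.937 -0.173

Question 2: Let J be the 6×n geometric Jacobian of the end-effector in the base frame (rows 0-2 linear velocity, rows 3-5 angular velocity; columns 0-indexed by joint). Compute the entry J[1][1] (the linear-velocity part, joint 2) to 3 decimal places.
axis z_1 = (0.8660,-0.5000,0.0000); lever o_n−o_1 = (1.5468,4.5355,-0.1728)
cross product → J_v[:, 1] = (0.0864,0.1496,4.7013)
J_ω[:, 1] = z_1
entry J[1][1] = 0.1496

0.150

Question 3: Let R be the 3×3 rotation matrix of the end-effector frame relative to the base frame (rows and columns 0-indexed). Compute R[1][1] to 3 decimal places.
End-effector y-axis (col 1 of R) = (0.4830,0.8365,-0.2588)
R[1][1] = 0.8365

0.837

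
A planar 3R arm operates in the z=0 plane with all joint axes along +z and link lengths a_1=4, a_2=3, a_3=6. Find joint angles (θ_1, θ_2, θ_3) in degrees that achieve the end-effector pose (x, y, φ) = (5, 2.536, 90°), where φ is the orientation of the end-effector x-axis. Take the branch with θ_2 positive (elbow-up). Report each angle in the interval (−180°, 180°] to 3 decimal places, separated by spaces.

wrist centre = target − a_3·(cos φ, sin φ) = (5.0000, -3.4640)
cos θ_2 = (36.9993−4²−3²)/(2·4·3) = 0.5000; θ_2 = 60.0019° (elbow-up)
β = atan2(-3.4640,5.0000) = -34.7142°; ψ = atan2(2.5981,5.4999) = 25.2858°
θ_1 = β − ψ = -60.0000°
θ_3 = φ − θ_1 − θ_2 = 89.9981° (wrapped to (-180°,180°])

-60.000 60.002 89.998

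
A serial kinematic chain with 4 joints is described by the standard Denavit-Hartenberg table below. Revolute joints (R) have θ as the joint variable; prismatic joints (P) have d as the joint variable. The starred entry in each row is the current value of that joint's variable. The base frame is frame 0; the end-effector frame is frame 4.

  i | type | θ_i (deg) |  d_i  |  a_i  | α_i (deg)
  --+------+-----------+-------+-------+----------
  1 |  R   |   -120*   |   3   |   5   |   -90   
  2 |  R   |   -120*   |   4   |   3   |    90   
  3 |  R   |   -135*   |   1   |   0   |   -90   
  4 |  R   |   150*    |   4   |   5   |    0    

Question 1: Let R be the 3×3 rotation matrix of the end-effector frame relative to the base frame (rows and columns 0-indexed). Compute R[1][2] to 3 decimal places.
0.660

End-effector z-axis (col 2 of R) = (-0.4356,0.6597,0.6124)
R[1][2] = 0.6597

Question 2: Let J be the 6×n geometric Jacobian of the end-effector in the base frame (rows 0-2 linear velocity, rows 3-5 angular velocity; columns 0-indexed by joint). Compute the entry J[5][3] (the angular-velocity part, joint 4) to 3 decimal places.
0.612

axis z_3 = (-0.4356,0.6597,0.6124); lever o_n−o_3 = (0.5922,0.5589,6.3511)
cross product → J_v[:, 3] = (3.8479,3.1292,-0.6341)
J_ω[:, 3] = z_3
entry J[5][3] = 0.6124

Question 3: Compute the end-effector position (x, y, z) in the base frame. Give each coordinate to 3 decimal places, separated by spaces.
after link 1: o_1 = (-2.5000, -4.3301, 3.0000)
after link 2: o_2 = (1.7141, -5.0311, 5.5981)
after link 3: o_3 = (2.1471, -4.2811, 5.0981)
after link 4: o_4 = (2.7393, -3.7222, 11.4492)

2.739 -3.722 11.449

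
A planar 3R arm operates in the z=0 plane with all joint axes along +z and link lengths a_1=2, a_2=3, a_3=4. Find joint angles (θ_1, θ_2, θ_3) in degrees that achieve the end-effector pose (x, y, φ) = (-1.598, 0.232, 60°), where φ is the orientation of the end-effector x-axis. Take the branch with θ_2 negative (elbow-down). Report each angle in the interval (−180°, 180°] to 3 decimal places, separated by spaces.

wrist centre = target − a_3·(cos φ, sin φ) = (-3.5980, -3.2321)
cos θ_2 = (23.3921−2²−3²)/(2·2·3) = 0.8660; θ_2 = -30.0021° (elbow-down)
β = atan2(-3.2321,-3.5980) = -138.0665°; ψ = atan2(-1.5001,4.5980) = -18.0688°
θ_1 = β − ψ = -119.9977°
θ_3 = φ − θ_1 − θ_2 = -150.0002° (wrapped to (-180°,180°])

-119.998 -30.002 -150.000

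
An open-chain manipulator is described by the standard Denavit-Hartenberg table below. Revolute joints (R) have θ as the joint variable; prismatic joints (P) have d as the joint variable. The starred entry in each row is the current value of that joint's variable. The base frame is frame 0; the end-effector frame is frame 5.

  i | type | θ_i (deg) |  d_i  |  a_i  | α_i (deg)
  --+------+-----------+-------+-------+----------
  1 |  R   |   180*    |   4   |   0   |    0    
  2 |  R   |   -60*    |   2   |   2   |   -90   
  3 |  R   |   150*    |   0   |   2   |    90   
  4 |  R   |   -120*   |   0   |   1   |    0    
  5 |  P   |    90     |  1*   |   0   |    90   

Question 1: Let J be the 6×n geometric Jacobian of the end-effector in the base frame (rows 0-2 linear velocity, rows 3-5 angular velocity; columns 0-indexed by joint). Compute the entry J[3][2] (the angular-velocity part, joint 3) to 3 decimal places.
axis z_2 = (-0.8660,-0.5000,0.0000); lever o_n−o_2 = (1.1495,-0.2590,-1.6160)
cross product → J_v[:, 2] = (0.8080,-1.3995,0.7990)
J_ω[:, 2] = z_2
entry J[3][2] = -0.8660

-0.866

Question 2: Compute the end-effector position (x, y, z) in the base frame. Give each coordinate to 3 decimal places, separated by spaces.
after link 1: o_1 = (0.0000, 0.0000, 4.0000)
after link 2: o_2 = (-1.0000, 1.7321, 6.0000)
after link 3: o_3 = (-0.1340, 0.2321, 5.0000)
after link 4: o_4 = (0.3995, 1.0401, 5.2500)
after link 5: o_5 = (0.1495, 1.4731, 4.3840)

0.150 1.473 4.384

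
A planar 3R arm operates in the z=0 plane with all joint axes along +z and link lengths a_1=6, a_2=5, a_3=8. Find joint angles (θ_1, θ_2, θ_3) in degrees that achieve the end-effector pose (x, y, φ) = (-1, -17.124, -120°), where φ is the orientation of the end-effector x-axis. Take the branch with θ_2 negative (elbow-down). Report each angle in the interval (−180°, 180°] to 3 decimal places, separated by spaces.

wrist centre = target − a_3·(cos φ, sin φ) = (3.0000, -10.1958)
cos θ_2 = (112.9543−6²−5²)/(2·6·5) = 0.8659; θ_2 = -30.0138° (elbow-down)
β = atan2(-10.1958,3.0000) = -73.6041°; ψ = atan2(-2.5010,10.3295) = -13.6109°
θ_1 = β − ψ = -59.9932°
θ_3 = φ − θ_1 − θ_2 = -29.9929° (wrapped to (-180°,180°])

-59.993 -30.014 -29.993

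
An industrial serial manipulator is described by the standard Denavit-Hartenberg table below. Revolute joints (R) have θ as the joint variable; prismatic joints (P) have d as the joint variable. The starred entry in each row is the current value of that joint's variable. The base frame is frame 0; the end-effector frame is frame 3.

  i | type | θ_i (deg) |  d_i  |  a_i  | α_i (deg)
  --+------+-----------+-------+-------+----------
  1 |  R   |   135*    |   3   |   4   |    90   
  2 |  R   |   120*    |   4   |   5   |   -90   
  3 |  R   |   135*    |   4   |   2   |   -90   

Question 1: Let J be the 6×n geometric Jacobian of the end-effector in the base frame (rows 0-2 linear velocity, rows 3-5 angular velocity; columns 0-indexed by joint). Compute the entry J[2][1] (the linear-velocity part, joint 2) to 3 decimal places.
-5.257

axis z_1 = (0.7071,0.7071,0.0000); lever o_n−o_1 = (5.5457,-1.8888,1.1054)
cross product → J_v[:, 1] = (0.7816,-0.7816,-5.2570)
J_ω[:, 1] = z_1
entry J[2][1] = -5.2570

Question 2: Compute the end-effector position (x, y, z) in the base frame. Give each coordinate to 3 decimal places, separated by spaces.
2.717 0.940 4.105

after link 1: o_1 = (-2.8284, 2.8284, 3.0000)
after link 2: o_2 = (1.7678, 3.8891, 7.3301)
after link 3: o_3 = (2.7173, 0.9396, 4.1054)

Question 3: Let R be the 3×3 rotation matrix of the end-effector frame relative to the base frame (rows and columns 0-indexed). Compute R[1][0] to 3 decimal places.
-0.250

End-effector x-axis (col 0 of R) = (-0.7500,-0.2500,-0.6124)
R[1][0] = -0.2500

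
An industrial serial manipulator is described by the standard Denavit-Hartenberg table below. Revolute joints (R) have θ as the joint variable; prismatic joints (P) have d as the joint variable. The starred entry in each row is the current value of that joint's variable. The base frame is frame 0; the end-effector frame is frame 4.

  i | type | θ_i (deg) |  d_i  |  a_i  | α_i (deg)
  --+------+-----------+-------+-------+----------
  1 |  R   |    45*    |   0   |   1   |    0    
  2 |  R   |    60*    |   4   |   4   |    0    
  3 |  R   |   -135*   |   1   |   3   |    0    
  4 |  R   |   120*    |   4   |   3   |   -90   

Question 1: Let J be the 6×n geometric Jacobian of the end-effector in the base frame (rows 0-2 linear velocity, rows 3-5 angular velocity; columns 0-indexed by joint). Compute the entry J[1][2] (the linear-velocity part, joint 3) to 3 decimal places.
axis z_2 = (0.0000,0.0000,1.0000); lever o_n−o_2 = (2.5981,1.5000,5.0000)
cross product → J_v[:, 2] = (-1.5000,2.5981,0.0000)
J_ω[:, 2] = z_2
entry J[1][2] = 2.5981

2.598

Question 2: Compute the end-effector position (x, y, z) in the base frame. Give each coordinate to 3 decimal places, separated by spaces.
after link 1: o_1 = (0.7071, 0.7071, 0.0000)
after link 2: o_2 = (-0.3282, 4.5708, 4.0000)
after link 3: o_3 = (2.2699, 3.0708, 5.0000)
after link 4: o_4 = (2.2699, 6.0708, 9.0000)

2.270 6.071 9.000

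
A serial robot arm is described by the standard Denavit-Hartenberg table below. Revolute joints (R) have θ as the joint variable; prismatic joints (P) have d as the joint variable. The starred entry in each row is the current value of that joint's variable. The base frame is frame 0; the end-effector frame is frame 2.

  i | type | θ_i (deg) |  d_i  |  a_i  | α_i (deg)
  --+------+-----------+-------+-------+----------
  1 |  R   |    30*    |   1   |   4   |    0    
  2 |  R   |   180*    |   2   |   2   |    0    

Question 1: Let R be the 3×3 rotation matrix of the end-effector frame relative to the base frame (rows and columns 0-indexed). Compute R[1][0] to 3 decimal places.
-0.500

End-effector x-axis (col 0 of R) = (-0.8660,-0.5000,0.0000)
R[1][0] = -0.5000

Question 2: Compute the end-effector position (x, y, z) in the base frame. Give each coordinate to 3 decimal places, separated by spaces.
after link 1: o_1 = (3.4641, 2.0000, 1.0000)
after link 2: o_2 = (1.7321, 1.0000, 3.0000)

1.732 1.000 3.000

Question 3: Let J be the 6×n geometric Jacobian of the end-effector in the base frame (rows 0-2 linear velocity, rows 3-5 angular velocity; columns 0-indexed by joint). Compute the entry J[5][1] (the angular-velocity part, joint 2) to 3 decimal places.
1.000

axis z_1 = (0.0000,0.0000,1.0000); lever o_n−o_1 = (-1.7321,-1.0000,2.0000)
cross product → J_v[:, 1] = (1.0000,-1.7321,0.0000)
J_ω[:, 1] = z_1
entry J[5][1] = 1.0000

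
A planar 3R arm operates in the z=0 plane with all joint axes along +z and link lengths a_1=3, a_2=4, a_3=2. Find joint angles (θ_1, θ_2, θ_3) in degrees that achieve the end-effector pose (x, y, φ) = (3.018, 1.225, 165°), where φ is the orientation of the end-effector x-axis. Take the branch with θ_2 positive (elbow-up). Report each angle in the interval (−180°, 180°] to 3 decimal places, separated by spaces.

-44.995 89.997 119.998

wrist centre = target − a_3·(cos φ, sin φ) = (4.9499, 0.7074)
cos θ_2 = (25.0014−3²−4²)/(2·3·4) = 0.0001; θ_2 = 89.9967° (elbow-up)
β = atan2(0.7074,4.9499) = 8.1328°; ψ = atan2(4.0000,3.0002) = 53.1280°
θ_1 = β − ψ = -44.9951°
θ_3 = φ − θ_1 − θ_2 = 119.9985° (wrapped to (-180°,180°])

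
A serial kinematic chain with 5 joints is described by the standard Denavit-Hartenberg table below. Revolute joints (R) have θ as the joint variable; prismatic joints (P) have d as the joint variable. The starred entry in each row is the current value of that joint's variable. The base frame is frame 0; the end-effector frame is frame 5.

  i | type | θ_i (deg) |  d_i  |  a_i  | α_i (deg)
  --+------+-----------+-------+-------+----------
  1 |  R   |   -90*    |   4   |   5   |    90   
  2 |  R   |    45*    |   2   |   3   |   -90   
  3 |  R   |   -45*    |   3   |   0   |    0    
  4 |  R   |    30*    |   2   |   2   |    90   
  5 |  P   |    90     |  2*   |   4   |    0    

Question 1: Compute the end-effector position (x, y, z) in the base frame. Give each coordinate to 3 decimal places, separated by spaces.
-4.449 -1.757 13.485

after link 1: o_1 = (0.0000, -5.0000, 4.0000)
after link 2: o_2 = (-2.0000, -7.1213, 6.1213)
after link 3: o_3 = (-2.0000, -5.0000, 8.2426)
after link 4: o_4 = (-2.5176, -4.9518, 11.0229)
after link 5: o_5 = (-4.4495, -1.7574, 13.4853)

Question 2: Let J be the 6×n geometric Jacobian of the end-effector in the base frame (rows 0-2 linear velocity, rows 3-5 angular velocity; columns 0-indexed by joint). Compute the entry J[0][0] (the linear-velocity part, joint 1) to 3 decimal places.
axis z_0 = ẑ; lever o_n−o_0 = (-4.4495,-1.7574,13.4853)
cross product → J_v[:, 0] = (1.7574,-4.4495,0.0000)
J_ω[:, 0] = z_0
entry J[0][0] = 1.7574

1.757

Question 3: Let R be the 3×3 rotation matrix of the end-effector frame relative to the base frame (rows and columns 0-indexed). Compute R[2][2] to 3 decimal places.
End-effector z-axis (col 2 of R) = (-0.9659,0.1830,-0.1830)
R[2][2] = -0.1830

-0.183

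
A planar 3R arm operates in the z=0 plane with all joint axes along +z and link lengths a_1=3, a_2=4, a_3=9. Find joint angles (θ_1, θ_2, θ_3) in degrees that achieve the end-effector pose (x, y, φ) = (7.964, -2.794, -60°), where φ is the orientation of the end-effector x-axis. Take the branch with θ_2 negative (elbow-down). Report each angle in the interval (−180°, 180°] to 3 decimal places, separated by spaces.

wrist centre = target − a_3·(cos φ, sin φ) = (3.4640, 5.0002)
cos θ_2 = (37.0016−3²−4²)/(2·3·4) = 0.5001; θ_2 = -59.9956° (elbow-down)
β = atan2(5.0002,3.4640) = 55.2870°; ψ = atan2(-3.4639,5.0003) = -34.7124°
θ_1 = β − ψ = 89.9994°
θ_3 = φ − θ_1 − θ_2 = -90.0038° (wrapped to (-180°,180°])

89.999 -59.996 -90.004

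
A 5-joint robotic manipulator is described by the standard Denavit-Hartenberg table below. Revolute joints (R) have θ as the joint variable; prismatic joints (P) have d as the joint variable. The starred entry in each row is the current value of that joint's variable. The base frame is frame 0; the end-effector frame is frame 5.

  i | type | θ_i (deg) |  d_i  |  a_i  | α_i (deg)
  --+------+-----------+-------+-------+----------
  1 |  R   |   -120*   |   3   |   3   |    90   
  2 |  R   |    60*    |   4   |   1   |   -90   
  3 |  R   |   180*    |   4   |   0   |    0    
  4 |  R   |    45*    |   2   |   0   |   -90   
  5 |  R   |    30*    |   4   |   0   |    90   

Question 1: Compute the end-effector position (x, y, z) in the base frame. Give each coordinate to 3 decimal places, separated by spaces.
-5.773 3.658 9.316

after link 1: o_1 = (-1.5000, -2.5981, 3.0000)
after link 2: o_2 = (-5.2141, -1.0311, 3.8660)
after link 3: o_3 = (-3.4821, 1.9689, 5.8660)
after link 4: o_4 = (-2.6160, 3.4689, 6.8660)
after link 5: o_5 = (-5.7726, 3.6584, 9.3155)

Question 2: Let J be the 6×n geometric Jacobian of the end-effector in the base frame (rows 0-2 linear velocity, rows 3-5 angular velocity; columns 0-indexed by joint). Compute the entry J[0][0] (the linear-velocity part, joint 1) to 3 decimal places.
axis z_0 = ẑ; lever o_n−o_0 = (-5.7726,3.6584,9.3155)
cross product → J_v[:, 0] = (-3.6584,-5.7726,0.0000)
J_ω[:, 0] = z_0
entry J[0][0] = -3.6584

-3.658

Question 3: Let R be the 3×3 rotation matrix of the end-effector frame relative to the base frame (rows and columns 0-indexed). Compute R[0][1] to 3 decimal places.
-0.789

End-effector y-axis (col 1 of R) = (-0.7891,0.0474,0.6124)
R[0][1] = -0.7891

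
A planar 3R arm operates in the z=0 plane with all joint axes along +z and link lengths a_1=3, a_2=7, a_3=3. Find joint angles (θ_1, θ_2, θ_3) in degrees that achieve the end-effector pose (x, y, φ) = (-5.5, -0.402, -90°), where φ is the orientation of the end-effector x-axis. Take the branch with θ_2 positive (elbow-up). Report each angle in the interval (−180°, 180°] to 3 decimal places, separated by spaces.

wrist centre = target − a_3·(cos φ, sin φ) = (-5.5000, 2.5980)
cos θ_2 = (36.9996−3²−7²)/(2·3·7) = -0.5000; θ_2 = 120.0006° (elbow-up)
β = atan2(2.5980,-5.5000) = 154.7157°; ψ = atan2(6.0621,-0.5001) = 94.7157°
θ_1 = β − ψ = 60.0000°
θ_3 = φ − θ_1 − θ_2 = 89.9994° (wrapped to (-180°,180°])

60.000 120.001 89.999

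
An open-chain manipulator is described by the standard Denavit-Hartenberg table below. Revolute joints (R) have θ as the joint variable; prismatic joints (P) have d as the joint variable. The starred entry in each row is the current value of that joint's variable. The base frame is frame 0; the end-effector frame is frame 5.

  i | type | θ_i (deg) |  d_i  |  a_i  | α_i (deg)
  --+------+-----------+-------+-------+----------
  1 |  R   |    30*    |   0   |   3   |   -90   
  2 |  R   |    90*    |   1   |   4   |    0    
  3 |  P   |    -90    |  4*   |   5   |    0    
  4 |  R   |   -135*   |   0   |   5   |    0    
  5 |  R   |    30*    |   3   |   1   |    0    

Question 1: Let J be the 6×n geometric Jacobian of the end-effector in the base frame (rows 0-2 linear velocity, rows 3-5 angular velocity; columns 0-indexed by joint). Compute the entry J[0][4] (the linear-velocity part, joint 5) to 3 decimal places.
axis z_4 = (-0.5000,0.8660,0.0000); lever o_n−o_4 = (-1.7241,2.4687,0.9659)
cross product → J_v[:, 4] = (0.8365,0.4830,0.2588)
J_ω[:, 4] = z_4
entry J[0][4] = 0.8365

0.837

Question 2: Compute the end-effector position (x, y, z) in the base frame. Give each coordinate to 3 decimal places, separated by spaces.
after link 1: o_1 = (2.5981, 1.5000, 0.0000)
after link 2: o_2 = (2.0981, 2.3660, -4.0000)
after link 3: o_3 = (4.4282, 8.3301, -4.0000)
after link 4: o_4 = (1.3663, 6.5624, -0.4645)
after link 5: o_5 = (-0.3578, 9.0310, 0.5015)

-0.358 9.031 0.501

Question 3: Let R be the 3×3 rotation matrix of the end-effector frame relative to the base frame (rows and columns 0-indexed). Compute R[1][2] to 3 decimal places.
0.866

End-effector z-axis (col 2 of R) = (-0.5000,0.8660,0.0000)
R[1][2] = 0.8660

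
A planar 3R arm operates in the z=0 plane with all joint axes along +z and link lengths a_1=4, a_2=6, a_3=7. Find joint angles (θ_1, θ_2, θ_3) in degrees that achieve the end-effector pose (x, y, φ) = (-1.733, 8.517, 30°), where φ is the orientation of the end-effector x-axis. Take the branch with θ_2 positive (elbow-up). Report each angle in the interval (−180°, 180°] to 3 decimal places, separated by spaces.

wrist centre = target − a_3·(cos φ, sin φ) = (-7.7952, 5.0170)
cos θ_2 = (85.9351−4²−6²)/(2·4·6) = 0.7070; θ_2 = 45.0102° (elbow-up)
β = atan2(5.0170,-7.7952) = 147.2345°; ψ = atan2(4.2434,8.2419) = 27.2420°
θ_1 = β − ψ = 119.9925°
θ_3 = φ − θ_1 − θ_2 = -135.0027° (wrapped to (-180°,180°])

119.993 45.010 -135.003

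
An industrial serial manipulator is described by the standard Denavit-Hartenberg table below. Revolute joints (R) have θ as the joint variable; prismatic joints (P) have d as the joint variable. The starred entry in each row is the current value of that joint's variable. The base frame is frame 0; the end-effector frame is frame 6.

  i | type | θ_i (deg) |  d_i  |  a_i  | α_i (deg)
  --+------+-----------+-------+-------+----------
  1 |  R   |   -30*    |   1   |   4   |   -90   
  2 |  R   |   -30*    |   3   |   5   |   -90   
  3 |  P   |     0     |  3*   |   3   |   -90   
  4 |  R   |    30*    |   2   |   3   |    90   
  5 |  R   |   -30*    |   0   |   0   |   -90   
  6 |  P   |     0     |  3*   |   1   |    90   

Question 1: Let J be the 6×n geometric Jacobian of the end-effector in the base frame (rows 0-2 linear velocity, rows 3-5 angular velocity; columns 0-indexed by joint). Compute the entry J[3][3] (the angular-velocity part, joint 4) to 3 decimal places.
axis z_3 = (-0.5000,-0.8660,-0.0000); lever o_n−o_3 = (0.2745,-4.8905,4.6471)
cross product → J_v[:, 3] = (-4.0245,2.3236,2.6830)
J_ω[:, 3] = z_3
entry J[3][3] = -0.5000

-0.500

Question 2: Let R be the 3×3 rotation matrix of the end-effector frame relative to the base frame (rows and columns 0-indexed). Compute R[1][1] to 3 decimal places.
End-effector y-axis (col 1 of R) = (-0.2165,-0.8750,0.4330)
R[1][1] = -0.8750

-0.875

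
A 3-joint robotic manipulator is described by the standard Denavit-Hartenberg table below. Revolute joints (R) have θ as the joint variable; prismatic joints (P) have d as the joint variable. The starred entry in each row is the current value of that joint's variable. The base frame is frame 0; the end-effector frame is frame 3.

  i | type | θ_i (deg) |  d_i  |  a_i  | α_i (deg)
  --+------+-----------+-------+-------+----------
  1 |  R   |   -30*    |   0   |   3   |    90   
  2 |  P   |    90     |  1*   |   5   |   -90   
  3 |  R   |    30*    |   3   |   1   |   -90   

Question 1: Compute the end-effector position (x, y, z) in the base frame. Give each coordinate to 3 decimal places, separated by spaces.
after link 1: o_1 = (2.5981, -1.5000, 0.0000)
after link 2: o_2 = (2.0981, -2.3660, 5.0000)
after link 3: o_3 = (-0.2500, -0.4330, 5.8660)

-0.250 -0.433 5.866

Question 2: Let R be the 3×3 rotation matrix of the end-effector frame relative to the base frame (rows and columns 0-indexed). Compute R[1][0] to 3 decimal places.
0.433

End-effector x-axis (col 0 of R) = (0.2500,0.4330,0.8660)
R[1][0] = 0.4330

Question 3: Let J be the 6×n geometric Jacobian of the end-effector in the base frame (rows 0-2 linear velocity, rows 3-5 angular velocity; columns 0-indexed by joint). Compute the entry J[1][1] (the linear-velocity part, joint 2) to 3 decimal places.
prismatic axis z_1 = (-0.5000,-0.8660,0.0000)
J_v[:, 1] = z_1; J_ω[:, 1] = (0,0,0)
entry J[1][1] = -0.8660

-0.866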